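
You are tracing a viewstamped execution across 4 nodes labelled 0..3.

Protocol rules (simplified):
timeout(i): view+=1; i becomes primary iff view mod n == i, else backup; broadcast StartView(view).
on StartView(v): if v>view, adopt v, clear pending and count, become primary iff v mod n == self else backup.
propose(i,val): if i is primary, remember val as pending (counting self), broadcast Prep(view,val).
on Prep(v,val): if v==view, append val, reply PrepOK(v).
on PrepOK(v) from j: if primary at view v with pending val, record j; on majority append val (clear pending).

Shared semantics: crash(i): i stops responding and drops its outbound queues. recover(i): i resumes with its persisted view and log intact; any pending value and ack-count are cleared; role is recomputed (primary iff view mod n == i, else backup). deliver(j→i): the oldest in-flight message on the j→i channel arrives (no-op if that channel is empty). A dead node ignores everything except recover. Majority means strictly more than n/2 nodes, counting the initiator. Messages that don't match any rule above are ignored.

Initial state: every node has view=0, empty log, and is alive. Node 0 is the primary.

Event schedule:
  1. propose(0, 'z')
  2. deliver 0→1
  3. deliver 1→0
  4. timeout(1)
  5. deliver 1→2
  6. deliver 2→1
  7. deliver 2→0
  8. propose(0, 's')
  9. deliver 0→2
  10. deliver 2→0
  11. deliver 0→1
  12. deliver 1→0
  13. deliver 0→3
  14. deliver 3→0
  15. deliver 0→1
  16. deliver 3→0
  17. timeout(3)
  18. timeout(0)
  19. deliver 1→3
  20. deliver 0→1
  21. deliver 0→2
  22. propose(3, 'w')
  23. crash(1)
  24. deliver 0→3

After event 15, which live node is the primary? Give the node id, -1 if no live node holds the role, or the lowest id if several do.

1

step 1 propose(0,'z'): —
step 2 deliver 0→1: 1={back,v=0,log=z}
step 3 deliver 1→0: —
step 4 timeout(1): 1={prim,v=1,log=z}
step 5 deliver 1→2: 2={back,v=1,log=-}
step 6 deliver 2→1: —
step 7 deliver 2→0: —
step 8 propose(0,'s'): —
step 9 deliver 0→2: —
step 10 deliver 2→0: —
step 11 deliver 0→1: —
step 12 deliver 1→0: 0={back,v=1,log=-}
step 13 deliver 0→3: 3={back,v=0,log=z}
step 14 deliver 3→0: —
step 15 deliver 0→1: —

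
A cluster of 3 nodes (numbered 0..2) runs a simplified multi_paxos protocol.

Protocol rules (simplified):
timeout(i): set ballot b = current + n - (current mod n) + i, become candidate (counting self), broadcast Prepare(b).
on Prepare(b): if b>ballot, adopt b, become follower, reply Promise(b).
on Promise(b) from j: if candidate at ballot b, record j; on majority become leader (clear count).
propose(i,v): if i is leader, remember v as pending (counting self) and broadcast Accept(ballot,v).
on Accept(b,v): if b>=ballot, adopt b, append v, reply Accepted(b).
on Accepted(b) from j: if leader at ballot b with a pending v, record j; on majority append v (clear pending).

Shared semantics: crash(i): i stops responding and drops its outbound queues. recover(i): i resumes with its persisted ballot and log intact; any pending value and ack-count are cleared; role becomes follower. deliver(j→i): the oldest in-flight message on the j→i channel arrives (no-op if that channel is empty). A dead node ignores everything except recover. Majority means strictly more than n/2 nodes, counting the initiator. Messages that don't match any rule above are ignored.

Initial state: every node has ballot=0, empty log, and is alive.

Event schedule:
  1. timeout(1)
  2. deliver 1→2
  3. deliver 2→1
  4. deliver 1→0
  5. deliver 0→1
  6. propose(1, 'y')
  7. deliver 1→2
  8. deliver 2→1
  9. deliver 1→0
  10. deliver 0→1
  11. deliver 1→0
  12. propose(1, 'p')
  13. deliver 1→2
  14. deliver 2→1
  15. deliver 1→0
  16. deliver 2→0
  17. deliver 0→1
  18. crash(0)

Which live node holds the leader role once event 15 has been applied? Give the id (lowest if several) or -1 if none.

e1 timeout(1): 1[cand,b=4,-]
e2 deliver 1→2: 2[foll,b=4,-]
e3 deliver 2→1: 1[lead,b=4,-]
e4 deliver 1→0: 0[foll,b=4,-]
e5 deliver 0→1: ·
e6 propose(1,'y'): ·
e7 deliver 1→2: 2[foll,b=4,y]
e8 deliver 2→1: 1[lead,b=4,y]
e9 deliver 1→0: 0[foll,b=4,y]
e10 deliver 0→1: ·
e11 deliver 1→0: ·
e12 propose(1,'p'): ·
e13 deliver 1→2: 2[foll,b=4,y,p]
e14 deliver 2→1: 1[lead,b=4,y,p]
e15 deliver 1→0: 0[foll,b=4,y,p]

1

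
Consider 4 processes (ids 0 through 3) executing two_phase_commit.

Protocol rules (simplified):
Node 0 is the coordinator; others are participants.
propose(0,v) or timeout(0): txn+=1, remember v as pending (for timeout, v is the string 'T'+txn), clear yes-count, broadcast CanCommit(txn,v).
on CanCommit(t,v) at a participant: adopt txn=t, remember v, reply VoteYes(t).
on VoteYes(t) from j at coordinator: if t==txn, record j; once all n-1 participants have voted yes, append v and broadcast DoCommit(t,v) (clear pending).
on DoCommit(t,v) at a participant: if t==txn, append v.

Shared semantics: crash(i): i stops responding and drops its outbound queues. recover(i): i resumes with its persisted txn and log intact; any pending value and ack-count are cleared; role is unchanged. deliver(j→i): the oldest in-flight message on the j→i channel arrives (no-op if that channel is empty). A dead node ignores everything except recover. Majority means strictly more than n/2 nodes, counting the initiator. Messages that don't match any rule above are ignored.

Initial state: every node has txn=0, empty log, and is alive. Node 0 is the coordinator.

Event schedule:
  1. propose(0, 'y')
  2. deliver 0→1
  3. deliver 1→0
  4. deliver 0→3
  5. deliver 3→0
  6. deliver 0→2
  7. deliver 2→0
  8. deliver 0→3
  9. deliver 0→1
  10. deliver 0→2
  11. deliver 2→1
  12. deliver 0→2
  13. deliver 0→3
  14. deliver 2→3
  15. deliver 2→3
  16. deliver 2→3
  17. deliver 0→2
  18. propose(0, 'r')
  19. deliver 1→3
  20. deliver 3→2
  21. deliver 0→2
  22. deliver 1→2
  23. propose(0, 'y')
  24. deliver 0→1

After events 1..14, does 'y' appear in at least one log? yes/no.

yes

e1 propose(0,'y'): 0[coor,t=1,-]
e2 deliver 0→1: 1[part,t=1,-]
e3 deliver 1→0: ·
e4 deliver 0→3: 3[part,t=1,-]
e5 deliver 3→0: ·
e6 deliver 0→2: 2[part,t=1,-]
e7 deliver 2→0: 0[coor,t=1,y]
e8 deliver 0→3: 3[part,t=1,y]
e9 deliver 0→1: 1[part,t=1,y]
e10 deliver 0→2: 2[part,t=1,y]
e11 deliver 2→1: ·
e12 deliver 0→2: ·
e13 deliver 0→3: ·
e14 deliver 2→3: ·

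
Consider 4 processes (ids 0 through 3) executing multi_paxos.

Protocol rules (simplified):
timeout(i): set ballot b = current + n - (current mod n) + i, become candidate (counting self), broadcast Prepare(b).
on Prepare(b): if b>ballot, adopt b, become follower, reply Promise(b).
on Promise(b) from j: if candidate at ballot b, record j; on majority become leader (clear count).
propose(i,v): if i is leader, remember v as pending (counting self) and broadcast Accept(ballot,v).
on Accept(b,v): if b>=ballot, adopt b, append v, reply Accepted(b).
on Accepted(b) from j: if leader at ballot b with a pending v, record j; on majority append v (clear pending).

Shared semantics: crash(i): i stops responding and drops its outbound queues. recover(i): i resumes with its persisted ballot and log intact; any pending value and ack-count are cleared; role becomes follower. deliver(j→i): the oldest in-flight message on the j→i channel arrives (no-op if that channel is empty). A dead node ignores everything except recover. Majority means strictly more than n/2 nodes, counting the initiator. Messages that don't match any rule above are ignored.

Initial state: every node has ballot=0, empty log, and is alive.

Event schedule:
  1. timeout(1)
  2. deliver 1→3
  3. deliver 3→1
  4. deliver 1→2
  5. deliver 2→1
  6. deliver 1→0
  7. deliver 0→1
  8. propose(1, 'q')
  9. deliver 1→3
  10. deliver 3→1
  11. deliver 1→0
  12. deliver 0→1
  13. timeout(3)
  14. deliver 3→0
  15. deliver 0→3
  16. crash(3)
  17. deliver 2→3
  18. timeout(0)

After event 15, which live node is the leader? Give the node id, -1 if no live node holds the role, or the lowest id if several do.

[1] timeout(1) → N1(cand b5 [-])
[2] deliver 1→3 → N3(foll b5 [-])
[3] deliver 3→1 → ∅
[4] deliver 1→2 → N2(foll b5 [-])
[5] deliver 2→1 → N1(lead b5 [-])
[6] deliver 1→0 → N0(foll b5 [-])
[7] deliver 0→1 → ∅
[8] propose(1,'q') → ∅
[9] deliver 1→3 → N3(foll b5 [q])
[10] deliver 3→1 → ∅
[11] deliver 1→0 → N0(foll b5 [q])
[12] deliver 0→1 → N1(lead b5 [q])
[13] timeout(3) → N3(cand b11 [q])
[14] deliver 3→0 → N0(foll b11 [q])
[15] deliver 0→3 → ∅

1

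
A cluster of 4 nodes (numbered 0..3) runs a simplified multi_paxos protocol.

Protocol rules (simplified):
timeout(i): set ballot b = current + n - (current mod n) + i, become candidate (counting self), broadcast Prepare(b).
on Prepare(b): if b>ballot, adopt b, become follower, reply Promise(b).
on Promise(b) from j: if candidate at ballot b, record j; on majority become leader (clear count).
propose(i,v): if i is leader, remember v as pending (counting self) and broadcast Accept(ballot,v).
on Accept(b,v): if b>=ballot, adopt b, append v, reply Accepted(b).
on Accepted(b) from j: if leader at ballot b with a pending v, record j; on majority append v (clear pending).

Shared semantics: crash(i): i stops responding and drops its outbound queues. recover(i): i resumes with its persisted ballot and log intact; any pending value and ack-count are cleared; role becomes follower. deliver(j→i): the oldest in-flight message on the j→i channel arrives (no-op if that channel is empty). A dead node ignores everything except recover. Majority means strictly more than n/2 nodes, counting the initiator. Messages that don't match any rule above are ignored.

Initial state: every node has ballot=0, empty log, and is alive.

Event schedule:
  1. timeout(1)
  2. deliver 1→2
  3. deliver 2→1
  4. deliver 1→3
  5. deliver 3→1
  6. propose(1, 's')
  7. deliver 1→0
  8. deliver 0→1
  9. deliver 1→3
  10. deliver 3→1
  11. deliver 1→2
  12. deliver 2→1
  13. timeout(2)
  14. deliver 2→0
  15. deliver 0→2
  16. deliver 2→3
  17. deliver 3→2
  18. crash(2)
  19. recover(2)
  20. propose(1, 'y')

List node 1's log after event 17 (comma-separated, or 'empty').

s

1. timeout(1):  <1:cand b5 ->
2. deliver 1→2:  <2:foll b5 ->
3. deliver 2→1:  nop
4. deliver 1→3:  <3:foll b5 ->
5. deliver 3→1:  <1:lead b5 ->
6. propose(1,'s'):  nop
7. deliver 1→0:  <0:foll b5 ->
8. deliver 0→1:  nop
9. deliver 1→3:  <3:foll b5 s>
10. deliver 3→1:  nop
11. deliver 1→2:  <2:foll b5 s>
12. deliver 2→1:  <1:lead b5 s>
13. timeout(2):  <2:cand b10 s>
14. deliver 2→0:  <0:foll b10 ->
15. deliver 0→2:  nop
16. deliver 2→3:  <3:foll b10 s>
17. deliver 3→2:  <2:lead b10 s>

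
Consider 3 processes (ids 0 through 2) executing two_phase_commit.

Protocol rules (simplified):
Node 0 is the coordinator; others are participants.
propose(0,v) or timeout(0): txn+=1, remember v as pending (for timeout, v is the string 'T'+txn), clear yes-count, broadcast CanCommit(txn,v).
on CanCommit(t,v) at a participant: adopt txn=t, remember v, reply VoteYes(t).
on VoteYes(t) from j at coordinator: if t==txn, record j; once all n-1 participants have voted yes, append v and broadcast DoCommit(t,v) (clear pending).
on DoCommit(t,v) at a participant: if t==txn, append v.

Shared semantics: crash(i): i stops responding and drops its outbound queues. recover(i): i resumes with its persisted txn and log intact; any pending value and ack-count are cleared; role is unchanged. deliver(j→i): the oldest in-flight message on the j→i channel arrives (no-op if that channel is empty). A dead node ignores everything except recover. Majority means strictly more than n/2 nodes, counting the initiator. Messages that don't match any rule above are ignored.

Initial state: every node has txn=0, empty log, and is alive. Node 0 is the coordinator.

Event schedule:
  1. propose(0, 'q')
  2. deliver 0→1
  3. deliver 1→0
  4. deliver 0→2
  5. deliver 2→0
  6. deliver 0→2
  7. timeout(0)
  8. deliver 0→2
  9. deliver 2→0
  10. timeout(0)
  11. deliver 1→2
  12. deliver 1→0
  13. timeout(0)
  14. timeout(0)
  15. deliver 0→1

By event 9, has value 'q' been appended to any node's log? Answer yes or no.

after 1 — propose(0,'q'): n0:coor/t1/[-]
after 2 — deliver 0→1: n1:part/t1/[-]
after 3 — deliver 1→0: ·
after 4 — deliver 0→2: n2:part/t1/[-]
after 5 — deliver 2→0: n0:coor/t1/[q]
after 6 — deliver 0→2: n2:part/t1/[q]
after 7 — timeout(0): n0:coor/t2/[q]
after 8 — deliver 0→2: n2:part/t2/[q]
after 9 — deliver 2→0: ·

yes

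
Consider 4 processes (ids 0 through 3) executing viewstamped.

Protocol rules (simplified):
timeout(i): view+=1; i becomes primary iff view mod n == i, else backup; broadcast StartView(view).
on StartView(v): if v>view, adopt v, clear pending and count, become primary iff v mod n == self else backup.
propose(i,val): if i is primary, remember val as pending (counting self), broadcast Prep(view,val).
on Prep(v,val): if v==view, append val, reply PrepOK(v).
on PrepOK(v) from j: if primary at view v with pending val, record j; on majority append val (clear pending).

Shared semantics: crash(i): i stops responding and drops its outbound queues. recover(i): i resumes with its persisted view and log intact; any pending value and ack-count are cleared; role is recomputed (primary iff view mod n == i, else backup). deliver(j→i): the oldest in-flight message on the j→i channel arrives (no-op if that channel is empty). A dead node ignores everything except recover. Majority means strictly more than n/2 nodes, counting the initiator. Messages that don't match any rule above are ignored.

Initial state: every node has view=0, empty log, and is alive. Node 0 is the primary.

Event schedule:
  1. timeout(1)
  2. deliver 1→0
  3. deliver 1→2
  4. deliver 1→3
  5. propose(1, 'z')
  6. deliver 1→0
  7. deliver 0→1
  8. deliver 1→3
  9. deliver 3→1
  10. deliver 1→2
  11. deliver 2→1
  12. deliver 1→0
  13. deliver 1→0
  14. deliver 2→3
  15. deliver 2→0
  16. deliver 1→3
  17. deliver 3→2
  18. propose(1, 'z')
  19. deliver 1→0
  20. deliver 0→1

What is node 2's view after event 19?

after 1 — timeout(1): n1:prim/v1/[-]
after 2 — deliver 1→0: n0:back/v1/[-]
after 3 — deliver 1→2: n2:back/v1/[-]
after 4 — deliver 1→3: n3:back/v1/[-]
after 5 — propose(1,'z'): ·
after 6 — deliver 1→0: n0:back/v1/[z]
after 7 — deliver 0→1: ·
after 8 — deliver 1→3: n3:back/v1/[z]
after 9 — deliver 3→1: n1:prim/v1/[z]
after 10 — deliver 1→2: n2:back/v1/[z]
after 11 — deliver 2→1: ·
after 12 — deliver 1→0: ·
after 13 — deliver 1→0: ·
after 14 — deliver 2→3: ·
after 15 — deliver 2→0: ·
after 16 — deliver 1→3: ·
after 17 — deliver 3→2: ·
after 18 — propose(1,'z'): ·
after 19 — deliver 1→0: n0:back/v1/[z,z]

1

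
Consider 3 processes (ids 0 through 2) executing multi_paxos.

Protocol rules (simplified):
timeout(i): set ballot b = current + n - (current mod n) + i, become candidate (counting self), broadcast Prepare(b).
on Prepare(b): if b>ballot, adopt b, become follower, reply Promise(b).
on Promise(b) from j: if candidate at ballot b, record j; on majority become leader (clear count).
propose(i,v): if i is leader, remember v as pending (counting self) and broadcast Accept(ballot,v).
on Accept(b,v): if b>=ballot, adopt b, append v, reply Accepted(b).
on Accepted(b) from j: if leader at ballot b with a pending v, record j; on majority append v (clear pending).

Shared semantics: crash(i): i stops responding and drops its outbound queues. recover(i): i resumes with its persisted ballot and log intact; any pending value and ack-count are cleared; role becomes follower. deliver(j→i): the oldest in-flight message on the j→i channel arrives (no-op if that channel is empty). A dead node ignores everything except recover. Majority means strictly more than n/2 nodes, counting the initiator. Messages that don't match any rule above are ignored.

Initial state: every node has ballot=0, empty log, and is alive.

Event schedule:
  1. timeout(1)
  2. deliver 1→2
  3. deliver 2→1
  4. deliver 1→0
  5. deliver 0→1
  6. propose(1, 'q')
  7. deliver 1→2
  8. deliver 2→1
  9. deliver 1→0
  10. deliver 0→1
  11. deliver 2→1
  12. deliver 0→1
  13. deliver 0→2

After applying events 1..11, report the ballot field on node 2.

4

after 1 — timeout(1): n1:cand/b4/[-]
after 2 — deliver 1→2: n2:foll/b4/[-]
after 3 — deliver 2→1: n1:lead/b4/[-]
after 4 — deliver 1→0: n0:foll/b4/[-]
after 5 — deliver 0→1: ·
after 6 — propose(1,'q'): ·
after 7 — deliver 1→2: n2:foll/b4/[q]
after 8 — deliver 2→1: n1:lead/b4/[q]
after 9 — deliver 1→0: n0:foll/b4/[q]
after 10 — deliver 0→1: ·
after 11 — deliver 2→1: ·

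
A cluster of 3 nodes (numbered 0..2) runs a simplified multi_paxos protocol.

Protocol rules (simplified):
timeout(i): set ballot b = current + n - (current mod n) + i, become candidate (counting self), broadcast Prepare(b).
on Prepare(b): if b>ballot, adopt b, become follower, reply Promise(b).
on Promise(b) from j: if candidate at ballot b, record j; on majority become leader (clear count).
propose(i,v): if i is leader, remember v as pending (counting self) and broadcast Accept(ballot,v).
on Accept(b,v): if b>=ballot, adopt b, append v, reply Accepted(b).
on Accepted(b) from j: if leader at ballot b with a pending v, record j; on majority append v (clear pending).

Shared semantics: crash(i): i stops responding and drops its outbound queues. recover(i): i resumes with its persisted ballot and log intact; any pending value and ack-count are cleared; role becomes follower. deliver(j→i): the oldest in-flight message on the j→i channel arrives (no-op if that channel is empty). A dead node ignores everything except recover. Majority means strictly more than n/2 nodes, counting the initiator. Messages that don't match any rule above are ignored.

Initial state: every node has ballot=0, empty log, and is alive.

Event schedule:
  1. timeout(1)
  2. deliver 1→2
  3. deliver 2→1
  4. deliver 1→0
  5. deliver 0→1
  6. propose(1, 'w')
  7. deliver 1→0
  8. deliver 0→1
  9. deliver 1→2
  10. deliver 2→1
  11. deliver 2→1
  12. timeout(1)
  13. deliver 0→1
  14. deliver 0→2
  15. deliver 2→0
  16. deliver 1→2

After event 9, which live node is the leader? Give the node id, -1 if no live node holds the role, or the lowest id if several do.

1. timeout(1):  <1:cand b4 ->
2. deliver 1→2:  <2:foll b4 ->
3. deliver 2→1:  <1:lead b4 ->
4. deliver 1→0:  <0:foll b4 ->
5. deliver 0→1:  nop
6. propose(1,'w'):  nop
7. deliver 1→0:  <0:foll b4 w>
8. deliver 0→1:  <1:lead b4 w>
9. deliver 1→2:  <2:foll b4 w>

1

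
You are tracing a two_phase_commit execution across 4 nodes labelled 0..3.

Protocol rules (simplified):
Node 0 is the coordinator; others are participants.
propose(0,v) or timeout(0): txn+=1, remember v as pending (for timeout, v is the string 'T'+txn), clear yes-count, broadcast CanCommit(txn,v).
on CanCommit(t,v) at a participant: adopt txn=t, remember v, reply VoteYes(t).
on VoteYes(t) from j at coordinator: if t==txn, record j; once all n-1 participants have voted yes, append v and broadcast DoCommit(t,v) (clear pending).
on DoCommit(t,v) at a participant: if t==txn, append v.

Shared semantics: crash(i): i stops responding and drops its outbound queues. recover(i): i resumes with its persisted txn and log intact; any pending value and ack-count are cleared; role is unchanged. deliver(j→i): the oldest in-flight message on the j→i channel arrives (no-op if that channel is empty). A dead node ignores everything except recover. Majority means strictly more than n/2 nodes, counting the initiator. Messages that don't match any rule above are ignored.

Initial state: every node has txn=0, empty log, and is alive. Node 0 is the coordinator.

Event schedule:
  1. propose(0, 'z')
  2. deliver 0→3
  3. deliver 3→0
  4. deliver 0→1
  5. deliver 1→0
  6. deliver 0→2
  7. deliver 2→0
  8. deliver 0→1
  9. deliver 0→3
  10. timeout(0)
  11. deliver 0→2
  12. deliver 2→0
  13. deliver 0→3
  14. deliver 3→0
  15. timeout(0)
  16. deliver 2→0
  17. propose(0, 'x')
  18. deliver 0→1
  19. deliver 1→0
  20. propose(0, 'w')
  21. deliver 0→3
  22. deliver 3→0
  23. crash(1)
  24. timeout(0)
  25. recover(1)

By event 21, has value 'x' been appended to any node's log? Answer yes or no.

no

e1 propose(0,'z'): 0[coor,t=1,-]
e2 deliver 0→3: 3[part,t=1,-]
e3 deliver 3→0: ·
e4 deliver 0→1: 1[part,t=1,-]
e5 deliver 1→0: ·
e6 deliver 0→2: 2[part,t=1,-]
e7 deliver 2→0: 0[coor,t=1,z]
e8 deliver 0→1: 1[part,t=1,z]
e9 deliver 0→3: 3[part,t=1,z]
e10 timeout(0): 0[coor,t=2,z]
e11 deliver 0→2: 2[part,t=1,z]
e12 deliver 2→0: ·
e13 deliver 0→3: 3[part,t=2,z]
e14 deliver 3→0: ·
e15 timeout(0): 0[coor,t=3,z]
e16 deliver 2→0: ·
e17 propose(0,'x'): 0[coor,t=4,z]
e18 deliver 0→1: 1[part,t=2,z]
e19 deliver 1→0: ·
e20 propose(0,'w'): 0[coor,t=5,z]
e21 deliver 0→3: 3[part,t=3,z]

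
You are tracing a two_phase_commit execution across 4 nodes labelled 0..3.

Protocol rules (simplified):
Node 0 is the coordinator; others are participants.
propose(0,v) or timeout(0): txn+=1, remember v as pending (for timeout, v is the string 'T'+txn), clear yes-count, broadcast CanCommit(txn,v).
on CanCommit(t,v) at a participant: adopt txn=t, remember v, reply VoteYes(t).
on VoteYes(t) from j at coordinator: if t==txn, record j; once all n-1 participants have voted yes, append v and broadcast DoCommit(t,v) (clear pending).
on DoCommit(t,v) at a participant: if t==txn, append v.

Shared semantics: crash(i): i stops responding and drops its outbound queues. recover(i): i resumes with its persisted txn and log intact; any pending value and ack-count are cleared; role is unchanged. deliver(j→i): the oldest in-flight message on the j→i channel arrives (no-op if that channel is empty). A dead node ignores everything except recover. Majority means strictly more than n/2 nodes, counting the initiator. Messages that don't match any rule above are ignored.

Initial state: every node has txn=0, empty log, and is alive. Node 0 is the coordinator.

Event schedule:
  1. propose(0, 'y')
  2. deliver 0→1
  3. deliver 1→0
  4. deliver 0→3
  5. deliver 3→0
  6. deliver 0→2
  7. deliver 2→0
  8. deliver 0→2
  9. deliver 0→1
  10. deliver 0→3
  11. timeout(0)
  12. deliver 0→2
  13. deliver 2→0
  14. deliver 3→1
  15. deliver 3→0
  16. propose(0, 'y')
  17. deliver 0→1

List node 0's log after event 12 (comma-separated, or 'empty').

y

after 1 — propose(0,'y'): n0:coor/t1/[-]
after 2 — deliver 0→1: n1:part/t1/[-]
after 3 — deliver 1→0: ·
after 4 — deliver 0→3: n3:part/t1/[-]
after 5 — deliver 3→0: ·
after 6 — deliver 0→2: n2:part/t1/[-]
after 7 — deliver 2→0: n0:coor/t1/[y]
after 8 — deliver 0→2: n2:part/t1/[y]
after 9 — deliver 0→1: n1:part/t1/[y]
after 10 — deliver 0→3: n3:part/t1/[y]
after 11 — timeout(0): n0:coor/t2/[y]
after 12 — deliver 0→2: n2:part/t2/[y]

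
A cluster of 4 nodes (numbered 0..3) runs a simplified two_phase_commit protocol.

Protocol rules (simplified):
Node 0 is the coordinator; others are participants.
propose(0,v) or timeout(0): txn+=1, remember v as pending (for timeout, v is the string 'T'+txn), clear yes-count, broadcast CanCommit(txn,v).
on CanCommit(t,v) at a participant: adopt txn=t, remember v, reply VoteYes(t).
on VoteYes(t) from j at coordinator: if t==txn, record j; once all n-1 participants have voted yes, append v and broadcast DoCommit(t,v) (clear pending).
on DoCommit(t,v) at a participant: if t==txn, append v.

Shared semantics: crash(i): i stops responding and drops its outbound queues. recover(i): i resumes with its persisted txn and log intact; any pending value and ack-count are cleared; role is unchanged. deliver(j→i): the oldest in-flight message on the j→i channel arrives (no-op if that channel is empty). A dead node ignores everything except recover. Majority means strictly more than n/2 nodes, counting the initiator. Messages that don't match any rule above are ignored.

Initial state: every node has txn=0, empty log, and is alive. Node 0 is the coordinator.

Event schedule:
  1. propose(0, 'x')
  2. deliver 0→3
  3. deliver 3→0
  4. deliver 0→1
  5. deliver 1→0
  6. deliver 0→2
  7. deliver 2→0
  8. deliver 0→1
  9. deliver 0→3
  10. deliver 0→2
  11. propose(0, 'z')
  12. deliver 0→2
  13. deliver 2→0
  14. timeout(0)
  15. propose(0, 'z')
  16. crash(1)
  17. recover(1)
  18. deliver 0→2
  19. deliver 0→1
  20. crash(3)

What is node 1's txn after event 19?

after 1 — propose(0,'x'): n0:coor/t1/[-]
after 2 — deliver 0→3: n3:part/t1/[-]
after 3 — deliver 3→0: ·
after 4 — deliver 0→1: n1:part/t1/[-]
after 5 — deliver 1→0: ·
after 6 — deliver 0→2: n2:part/t1/[-]
after 7 — deliver 2→0: n0:coor/t1/[x]
after 8 — deliver 0→1: n1:part/t1/[x]
after 9 — deliver 0→3: n3:part/t1/[x]
after 10 — deliver 0→2: n2:part/t1/[x]
after 11 — propose(0,'z'): n0:coor/t2/[x]
after 12 — deliver 0→2: n2:part/t2/[x]
after 13 — deliver 2→0: ·
after 14 — timeout(0): n0:coor/t3/[x]
after 15 — propose(0,'z'): n0:coor/t4/[x]
after 16 — crash(1): n1:✗part/t1/[x]
after 17 — recover(1): n1:part/t1/[x]
after 18 — deliver 0→2: n2:part/t3/[x]
after 19 — deliver 0→1: n1:part/t2/[x]

2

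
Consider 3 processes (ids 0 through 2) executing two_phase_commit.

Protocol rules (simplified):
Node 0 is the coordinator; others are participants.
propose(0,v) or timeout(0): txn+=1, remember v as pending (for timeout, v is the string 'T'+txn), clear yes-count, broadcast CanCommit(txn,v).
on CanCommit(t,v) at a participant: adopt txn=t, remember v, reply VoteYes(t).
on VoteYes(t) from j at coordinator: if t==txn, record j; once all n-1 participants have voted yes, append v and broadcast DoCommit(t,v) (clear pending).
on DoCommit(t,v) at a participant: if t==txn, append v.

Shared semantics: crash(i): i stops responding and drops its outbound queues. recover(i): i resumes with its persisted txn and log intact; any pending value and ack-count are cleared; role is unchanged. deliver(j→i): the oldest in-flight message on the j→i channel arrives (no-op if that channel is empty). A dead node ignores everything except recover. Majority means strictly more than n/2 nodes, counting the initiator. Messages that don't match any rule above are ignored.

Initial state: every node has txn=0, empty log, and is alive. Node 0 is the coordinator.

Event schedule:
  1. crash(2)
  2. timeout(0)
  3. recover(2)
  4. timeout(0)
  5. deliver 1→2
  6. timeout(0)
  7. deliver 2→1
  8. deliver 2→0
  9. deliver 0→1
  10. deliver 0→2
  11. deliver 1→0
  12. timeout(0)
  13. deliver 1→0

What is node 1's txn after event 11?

e1 crash(2): 2[✗part,t=0,-]
e2 timeout(0): 0[coor,t=1,-]
e3 recover(2): 2[part,t=0,-]
e4 timeout(0): 0[coor,t=2,-]
e5 deliver 1→2: ·
e6 timeout(0): 0[coor,t=3,-]
e7 deliver 2→1: ·
e8 deliver 2→0: ·
e9 deliver 0→1: 1[part,t=1,-]
e10 deliver 0→2: 2[part,t=1,-]
e11 deliver 1→0: ·

1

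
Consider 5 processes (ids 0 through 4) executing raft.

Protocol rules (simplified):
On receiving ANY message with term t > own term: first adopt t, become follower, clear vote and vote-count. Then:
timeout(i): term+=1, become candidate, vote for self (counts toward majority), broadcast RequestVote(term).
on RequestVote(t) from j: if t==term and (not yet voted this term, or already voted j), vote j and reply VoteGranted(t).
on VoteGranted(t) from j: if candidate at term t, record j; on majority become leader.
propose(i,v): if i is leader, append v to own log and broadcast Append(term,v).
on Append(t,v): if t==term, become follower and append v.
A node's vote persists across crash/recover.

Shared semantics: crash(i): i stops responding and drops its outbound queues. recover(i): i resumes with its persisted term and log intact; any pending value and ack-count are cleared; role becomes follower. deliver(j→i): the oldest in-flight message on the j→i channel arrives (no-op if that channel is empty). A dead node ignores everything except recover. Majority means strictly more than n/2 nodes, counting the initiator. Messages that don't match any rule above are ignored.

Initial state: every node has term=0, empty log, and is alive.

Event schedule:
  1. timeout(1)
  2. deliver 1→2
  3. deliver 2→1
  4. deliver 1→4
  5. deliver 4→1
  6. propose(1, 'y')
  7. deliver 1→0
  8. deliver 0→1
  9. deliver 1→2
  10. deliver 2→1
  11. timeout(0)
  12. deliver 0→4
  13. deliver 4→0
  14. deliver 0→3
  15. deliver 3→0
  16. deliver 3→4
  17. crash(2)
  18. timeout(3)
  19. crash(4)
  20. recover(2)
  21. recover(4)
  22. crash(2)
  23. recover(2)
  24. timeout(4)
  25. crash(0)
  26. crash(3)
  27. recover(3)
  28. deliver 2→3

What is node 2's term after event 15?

[1] timeout(1) → N1(cand t1 [-])
[2] deliver 1→2 → N2(foll t1 [-])
[3] deliver 2→1 → ∅
[4] deliver 1→4 → N4(foll t1 [-])
[5] deliver 4→1 → N1(lead t1 [-])
[6] propose(1,'y') → N1(lead t1 [y])
[7] deliver 1→0 → N0(foll t1 [-])
[8] deliver 0→1 → ∅
[9] deliver 1→2 → N2(foll t1 [y])
[10] deliver 2→1 → ∅
[11] timeout(0) → N0(cand t2 [-])
[12] deliver 0→4 → N4(foll t2 [-])
[13] deliver 4→0 → ∅
[14] deliver 0→3 → N3(foll t2 [-])
[15] deliver 3→0 → N0(lead t2 [-])

1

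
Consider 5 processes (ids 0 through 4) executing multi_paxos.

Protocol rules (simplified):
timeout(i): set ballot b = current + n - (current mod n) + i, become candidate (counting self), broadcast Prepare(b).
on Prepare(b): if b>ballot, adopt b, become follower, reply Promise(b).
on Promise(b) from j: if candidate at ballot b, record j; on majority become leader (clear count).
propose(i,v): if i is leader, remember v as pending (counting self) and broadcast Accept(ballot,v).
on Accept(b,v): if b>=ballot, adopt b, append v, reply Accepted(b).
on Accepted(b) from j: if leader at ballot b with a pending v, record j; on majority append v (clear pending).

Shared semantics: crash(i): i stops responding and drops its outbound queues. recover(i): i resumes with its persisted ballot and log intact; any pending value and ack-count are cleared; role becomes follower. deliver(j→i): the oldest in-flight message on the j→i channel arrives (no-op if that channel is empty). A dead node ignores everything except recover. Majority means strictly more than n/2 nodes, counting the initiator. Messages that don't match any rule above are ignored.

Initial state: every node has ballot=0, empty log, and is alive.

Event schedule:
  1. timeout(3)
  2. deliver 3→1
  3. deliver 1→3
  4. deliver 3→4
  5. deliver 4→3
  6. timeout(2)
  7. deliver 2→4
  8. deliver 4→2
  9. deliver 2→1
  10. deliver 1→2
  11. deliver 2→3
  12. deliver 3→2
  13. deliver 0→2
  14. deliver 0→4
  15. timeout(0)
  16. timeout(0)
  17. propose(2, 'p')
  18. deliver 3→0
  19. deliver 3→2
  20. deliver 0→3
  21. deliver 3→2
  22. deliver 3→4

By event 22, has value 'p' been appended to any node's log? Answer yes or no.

no

after 1 — timeout(3): n3:cand/b8/[-]
after 2 — deliver 3→1: n1:foll/b8/[-]
after 3 — deliver 1→3: ·
after 4 — deliver 3→4: n4:foll/b8/[-]
after 5 — deliver 4→3: n3:lead/b8/[-]
after 6 — timeout(2): n2:cand/b7/[-]
after 7 — deliver 2→4: ·
after 8 — deliver 4→2: ·
after 9 — deliver 2→1: ·
after 10 — deliver 1→2: ·
after 11 — deliver 2→3: ·
after 12 — deliver 3→2: n2:foll/b8/[-]
after 13 — deliver 0→2: ·
after 14 — deliver 0→4: ·
after 15 — timeout(0): n0:cand/b5/[-]
after 16 — timeout(0): n0:cand/b10/[-]
after 17 — propose(2,'p'): ·
after 18 — deliver 3→0: ·
after 19 — deliver 3→2: ·
after 20 — deliver 0→3: ·
after 21 — deliver 3→2: ·
after 22 — deliver 3→4: ·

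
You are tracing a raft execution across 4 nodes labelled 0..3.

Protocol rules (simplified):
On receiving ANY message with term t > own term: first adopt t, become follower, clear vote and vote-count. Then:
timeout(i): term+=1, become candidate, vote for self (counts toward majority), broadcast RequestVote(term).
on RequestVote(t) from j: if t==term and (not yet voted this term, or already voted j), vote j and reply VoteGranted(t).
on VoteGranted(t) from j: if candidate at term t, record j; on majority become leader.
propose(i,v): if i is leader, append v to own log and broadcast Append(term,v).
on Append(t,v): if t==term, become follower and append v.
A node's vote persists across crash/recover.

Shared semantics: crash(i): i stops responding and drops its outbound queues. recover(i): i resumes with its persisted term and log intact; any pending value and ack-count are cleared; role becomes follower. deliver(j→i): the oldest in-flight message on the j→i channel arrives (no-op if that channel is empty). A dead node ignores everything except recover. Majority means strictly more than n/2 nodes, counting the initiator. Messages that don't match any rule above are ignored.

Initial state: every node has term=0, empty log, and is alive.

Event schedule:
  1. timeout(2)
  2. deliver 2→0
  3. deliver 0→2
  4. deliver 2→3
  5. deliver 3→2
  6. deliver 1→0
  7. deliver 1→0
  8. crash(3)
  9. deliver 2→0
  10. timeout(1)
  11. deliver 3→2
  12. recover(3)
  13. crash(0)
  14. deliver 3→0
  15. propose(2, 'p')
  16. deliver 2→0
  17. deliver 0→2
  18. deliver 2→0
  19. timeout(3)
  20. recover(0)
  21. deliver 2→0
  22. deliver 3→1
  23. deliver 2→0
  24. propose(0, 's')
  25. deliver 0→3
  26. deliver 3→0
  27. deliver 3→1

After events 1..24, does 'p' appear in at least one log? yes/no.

yes

e1 timeout(2): 2[cand,t=1,-]
e2 deliver 2→0: 0[foll,t=1,-]
e3 deliver 0→2: ·
e4 deliver 2→3: 3[foll,t=1,-]
e5 deliver 3→2: 2[lead,t=1,-]
e6 deliver 1→0: ·
e7 deliver 1→0: ·
e8 crash(3): 3[✗foll,t=1,-]
e9 deliver 2→0: ·
e10 timeout(1): 1[cand,t=1,-]
e11 deliver 3→2: ·
e12 recover(3): 3[foll,t=1,-]
e13 crash(0): 0[✗foll,t=1,-]
e14 deliver 3→0: ·
e15 propose(2,'p'): 2[lead,t=1,p]
e16 deliver 2→0: ·
e17 deliver 0→2: ·
e18 deliver 2→0: ·
e19 timeout(3): 3[cand,t=2,-]
e20 recover(0): 0[foll,t=1,-]
e21 deliver 2→0: 0[foll,t=1,p]
e22 deliver 3→1: 1[foll,t=2,-]
e23 deliver 2→0: ·
e24 propose(0,'s'): ·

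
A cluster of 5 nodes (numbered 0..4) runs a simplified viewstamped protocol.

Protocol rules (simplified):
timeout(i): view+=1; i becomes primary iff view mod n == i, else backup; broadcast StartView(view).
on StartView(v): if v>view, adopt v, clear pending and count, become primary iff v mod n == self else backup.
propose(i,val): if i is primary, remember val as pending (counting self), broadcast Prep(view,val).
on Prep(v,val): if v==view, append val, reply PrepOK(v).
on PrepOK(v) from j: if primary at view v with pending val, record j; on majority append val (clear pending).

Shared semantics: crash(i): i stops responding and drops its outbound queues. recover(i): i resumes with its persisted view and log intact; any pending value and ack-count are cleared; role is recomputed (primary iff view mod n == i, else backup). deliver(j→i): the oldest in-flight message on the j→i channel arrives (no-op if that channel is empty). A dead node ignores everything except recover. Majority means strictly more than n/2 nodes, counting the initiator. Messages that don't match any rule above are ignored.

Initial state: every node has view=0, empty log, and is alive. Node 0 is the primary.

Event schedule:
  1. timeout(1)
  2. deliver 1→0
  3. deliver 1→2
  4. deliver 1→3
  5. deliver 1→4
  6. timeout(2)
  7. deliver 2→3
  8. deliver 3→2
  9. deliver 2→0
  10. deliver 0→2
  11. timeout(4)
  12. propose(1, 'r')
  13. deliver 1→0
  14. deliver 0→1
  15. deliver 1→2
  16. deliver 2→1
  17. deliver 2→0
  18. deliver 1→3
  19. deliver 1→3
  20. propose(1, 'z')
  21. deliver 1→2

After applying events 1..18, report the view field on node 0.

e1 timeout(1): 1[prim,v=1,-]
e2 deliver 1→0: 0[back,v=1,-]
e3 deliver 1→2: 2[back,v=1,-]
e4 deliver 1→3: 3[back,v=1,-]
e5 deliver 1→4: 4[back,v=1,-]
e6 timeout(2): 2[prim,v=2,-]
e7 deliver 2→3: 3[back,v=2,-]
e8 deliver 3→2: ·
e9 deliver 2→0: 0[back,v=2,-]
e10 deliver 0→2: ·
e11 timeout(4): 4[back,v=2,-]
e12 propose(1,'r'): ·
e13 deliver 1→0: ·
e14 deliver 0→1: ·
e15 deliver 1→2: ·
e16 deliver 2→1: 1[back,v=2,-]
e17 deliver 2→0: ·
e18 deliver 1→3: ·

2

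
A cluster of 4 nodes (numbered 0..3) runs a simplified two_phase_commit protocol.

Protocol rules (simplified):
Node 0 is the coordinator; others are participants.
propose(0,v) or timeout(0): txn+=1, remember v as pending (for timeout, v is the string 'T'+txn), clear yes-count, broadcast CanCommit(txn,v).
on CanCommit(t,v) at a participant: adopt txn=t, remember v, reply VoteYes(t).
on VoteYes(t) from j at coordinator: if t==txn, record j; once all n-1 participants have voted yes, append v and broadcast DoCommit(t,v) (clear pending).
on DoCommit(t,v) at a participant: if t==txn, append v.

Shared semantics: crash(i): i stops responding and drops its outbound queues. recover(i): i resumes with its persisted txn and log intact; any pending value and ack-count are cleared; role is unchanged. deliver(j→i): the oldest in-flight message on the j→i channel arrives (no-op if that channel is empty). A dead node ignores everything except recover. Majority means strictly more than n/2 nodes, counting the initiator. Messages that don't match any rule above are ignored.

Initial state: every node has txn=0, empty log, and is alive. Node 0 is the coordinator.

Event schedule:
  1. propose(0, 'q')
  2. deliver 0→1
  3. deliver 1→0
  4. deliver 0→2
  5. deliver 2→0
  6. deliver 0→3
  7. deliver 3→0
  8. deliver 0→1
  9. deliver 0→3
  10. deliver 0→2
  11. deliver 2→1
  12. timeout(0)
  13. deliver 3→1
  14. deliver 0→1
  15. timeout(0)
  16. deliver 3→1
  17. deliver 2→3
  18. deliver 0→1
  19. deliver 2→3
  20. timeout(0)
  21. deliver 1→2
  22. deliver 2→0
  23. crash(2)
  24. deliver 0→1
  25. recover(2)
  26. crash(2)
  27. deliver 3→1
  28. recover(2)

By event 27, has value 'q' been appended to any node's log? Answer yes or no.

yes

e1 propose(0,'q'): 0[coor,t=1,-]
e2 deliver 0→1: 1[part,t=1,-]
e3 deliver 1→0: ·
e4 deliver 0→2: 2[part,t=1,-]
e5 deliver 2→0: ·
e6 deliver 0→3: 3[part,t=1,-]
e7 deliver 3→0: 0[coor,t=1,q]
e8 deliver 0→1: 1[part,t=1,q]
e9 deliver 0→3: 3[part,t=1,q]
e10 deliver 0→2: 2[part,t=1,q]
e11 deliver 2→1: ·
e12 timeout(0): 0[coor,t=2,q]
e13 deliver 3→1: ·
e14 deliver 0→1: 1[part,t=2,q]
e15 timeout(0): 0[coor,t=3,q]
e16 deliver 3→1: ·
e17 deliver 2→3: ·
e18 deliver 0→1: 1[part,t=3,q]
e19 deliver 2→3: ·
e20 timeout(0): 0[coor,t=4,q]
e21 deliver 1→2: ·
e22 deliver 2→0: ·
e23 crash(2): 2[✗part,t=1,q]
e24 deliver 0→1: 1[part,t=4,q]
e25 recover(2): 2[part,t=1,q]
e26 crash(2): 2[✗part,t=1,q]
e27 deliver 3→1: ·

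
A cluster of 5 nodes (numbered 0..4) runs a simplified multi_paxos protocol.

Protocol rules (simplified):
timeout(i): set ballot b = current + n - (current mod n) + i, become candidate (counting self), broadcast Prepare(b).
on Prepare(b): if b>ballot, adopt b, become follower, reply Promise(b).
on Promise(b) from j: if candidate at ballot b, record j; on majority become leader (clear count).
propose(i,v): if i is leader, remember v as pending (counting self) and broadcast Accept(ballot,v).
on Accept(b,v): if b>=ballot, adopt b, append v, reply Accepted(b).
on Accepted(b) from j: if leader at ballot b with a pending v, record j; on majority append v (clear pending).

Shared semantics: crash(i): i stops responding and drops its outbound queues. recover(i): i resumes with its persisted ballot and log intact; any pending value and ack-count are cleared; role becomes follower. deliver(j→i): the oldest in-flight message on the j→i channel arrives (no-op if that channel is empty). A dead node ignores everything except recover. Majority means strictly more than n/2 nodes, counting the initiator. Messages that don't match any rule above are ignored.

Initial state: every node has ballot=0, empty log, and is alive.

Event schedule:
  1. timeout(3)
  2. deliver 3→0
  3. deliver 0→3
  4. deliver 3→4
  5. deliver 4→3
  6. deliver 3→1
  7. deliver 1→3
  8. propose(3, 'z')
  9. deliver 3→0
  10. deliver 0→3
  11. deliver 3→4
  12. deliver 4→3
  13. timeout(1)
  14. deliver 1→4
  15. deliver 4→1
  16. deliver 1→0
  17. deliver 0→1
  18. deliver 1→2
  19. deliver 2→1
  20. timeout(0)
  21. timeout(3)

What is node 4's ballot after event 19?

11

step 1 timeout(3): 3={cand,b=8,log=-}
step 2 deliver 3→0: 0={foll,b=8,log=-}
step 3 deliver 0→3: —
step 4 deliver 3→4: 4={foll,b=8,log=-}
step 5 deliver 4→3: 3={lead,b=8,log=-}
step 6 deliver 3→1: 1={foll,b=8,log=-}
step 7 deliver 1→3: —
step 8 propose(3,'z'): —
step 9 deliver 3→0: 0={foll,b=8,log=z}
step 10 deliver 0→3: —
step 11 deliver 3→4: 4={foll,b=8,log=z}
step 12 deliver 4→3: 3={lead,b=8,log=z}
step 13 timeout(1): 1={cand,b=11,log=-}
step 14 deliver 1→4: 4={foll,b=11,log=z}
step 15 deliver 4→1: —
step 16 deliver 1→0: 0={foll,b=11,log=z}
step 17 deliver 0→1: 1={lead,b=11,log=-}
step 18 deliver 1→2: 2={foll,b=11,log=-}
step 19 deliver 2→1: —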